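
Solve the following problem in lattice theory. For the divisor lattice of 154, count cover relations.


A cover relation a -< b holds when a < b with no c strictly between.
Cover relations:
  1 -< 2
  1 -< 7
  1 -< 11
  2 -< 14
  2 -< 22
  7 -< 14
  7 -< 77
  11 -< 22
  ...4 more
Total: 12


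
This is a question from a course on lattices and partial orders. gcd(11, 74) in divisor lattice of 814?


Meet=gcd.
gcd(11,74)=1


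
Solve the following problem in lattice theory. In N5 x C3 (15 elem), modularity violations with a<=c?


Modular law: if a <= c then a v (b ^ c) = (a v b) ^ c.
Check all triples (a,b,c) with a <= c among 15 elements.
  e.g. a=(a,0), b=(c,0), c=(b,0): lhs=(a,0) != rhs=(b,0)
  e.g. a=(a,0), b=(c,1), c=(b,0): lhs=(a,0) != rhs=(b,0)
Total violating triples: 18


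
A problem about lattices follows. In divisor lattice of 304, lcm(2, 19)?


Join=lcm.
gcd(2,19)=1
lcm=38


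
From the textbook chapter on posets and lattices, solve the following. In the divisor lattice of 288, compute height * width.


Height = length of longest chain minus 1; width = size of largest antichain.
A maximum chain: 1 | 3 | 9 | 18 | 36 | 72 | 144 | 288  (height 7).
A maximum antichain: {4, 6, 9}  (width 3).
Product = 7 * 3 = 21


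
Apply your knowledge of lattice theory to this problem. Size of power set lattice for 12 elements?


Power set = 2^n.
2^12 = 4096


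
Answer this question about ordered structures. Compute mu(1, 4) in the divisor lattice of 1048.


In a divisor lattice, mu(a,b) = mu(b/a) where mu is the classical Mobius function.
b/a = 4/1 = 4
Prime factorization of 4: primes [2]
4 is not squarefree, so mu(4) = 0


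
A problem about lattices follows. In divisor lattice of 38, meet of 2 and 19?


In a divisor lattice, meet = gcd (greatest common divisor).
By Euclidean algorithm or factoring: gcd(2,19) = 1


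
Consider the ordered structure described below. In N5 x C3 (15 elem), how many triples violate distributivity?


Distributive law: a ^ (b v c) = (a ^ b) v (a ^ c).
Check all 15^3 = 3375 ordered triples (a,b,c).
  e.g. a=(b,0), b=(a,0), c=(c,0): lhs=(b,0) != rhs=(a,0)
  e.g. a=(b,0), b=(a,0), c=(c,1): lhs=(b,0) != rhs=(a,0)
Total violating triples: 54


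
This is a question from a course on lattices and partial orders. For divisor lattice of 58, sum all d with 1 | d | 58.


Interval [1,58] in divisors of 58: [1, 2, 29, 58]
Sum = 90


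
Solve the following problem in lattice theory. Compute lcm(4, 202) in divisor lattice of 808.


In a divisor lattice, join = lcm (least common multiple).
gcd(4,202) = 2
lcm(4,202) = 4*202/gcd = 808/2 = 404


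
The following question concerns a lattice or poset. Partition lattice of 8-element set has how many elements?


B(n) = number of set partitions of an n-element set.
B(n) satisfies the recurrence: B(n+1) = sum_k C(n,k)*B(k).
B(8) = 4140


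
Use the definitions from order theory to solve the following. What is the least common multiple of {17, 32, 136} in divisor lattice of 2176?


In a divisor lattice, join = lcm (least common multiple).
Compute lcm iteratively: start with first element, then lcm(current, next).
Elements: [17, 32, 136]
lcm(17,32) = 544
lcm(544,136) = 544
Final lcm = 544


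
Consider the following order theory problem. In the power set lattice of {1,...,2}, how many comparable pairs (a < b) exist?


A comparable pair {a,b} has a < b or b < a in the order.
Count unordered pairs where one element is strictly below the other.
Examples: {{},{1}}, {{},{2}}, {{},{1,2}}, {{1},{1,2}}, ...
Total comparable pairs: 5


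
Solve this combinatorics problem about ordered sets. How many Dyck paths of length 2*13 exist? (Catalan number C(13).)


C(n) = C(2n, n) / (n+1).
C(26, 13) = 10400600
C(13) = 10400600 / 14 = 742900


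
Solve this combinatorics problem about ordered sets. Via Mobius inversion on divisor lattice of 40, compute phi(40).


phi(n) = n * prod_{p|n} (1 - 1/p).
Prime divisors of 40: [2, 5]
phi(40) = 40 * (1 - 1/2) * (1 - 1/5)
phi(40) = 16


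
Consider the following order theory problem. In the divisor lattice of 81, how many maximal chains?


A maximal chain goes from the minimum element to a maximal element via cover relations.
Counting all min-to-max paths in the cover graph.
Total maximal chains: 1


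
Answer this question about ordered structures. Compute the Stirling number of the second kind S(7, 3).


S(n,k) = k*S(n-1,k) + S(n-1,k-1).
S(6,3) = 90, S(6,2) = 31
S(7,3) = 3*90 + 31 = 270 + 31
S(7,3) = 301


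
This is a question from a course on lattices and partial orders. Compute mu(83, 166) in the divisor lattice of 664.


In a divisor lattice, mu(a,b) = mu(b/a) where mu is the classical Mobius function.
b/a = 166/83 = 2
Prime factorization of 2: primes [2]
2 is squarefree with 1 prime factor(s), so mu(2) = (-1)^1 = -1


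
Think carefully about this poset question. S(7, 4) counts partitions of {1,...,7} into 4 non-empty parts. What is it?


S(n,k) = k*S(n-1,k) + S(n-1,k-1).
S(6,4) = 65, S(6,3) = 90
S(7,4) = 4*65 + 90 = 260 + 90
S(7,4) = 350


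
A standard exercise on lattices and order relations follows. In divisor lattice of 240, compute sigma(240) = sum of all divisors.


sigma(n) = sum of divisors.
Divisors of 240: [1, 2, 3, 4, 5, 6, 8, 10, 12, 15, 16, 20, 24, 30, 40, 48, 60, 80, 120, 240]
Sum = 744


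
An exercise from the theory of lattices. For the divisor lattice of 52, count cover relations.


A cover relation a -< b holds when a < b with no c strictly between.
Cover relations:
  1 -< 2
  1 -< 13
  2 -< 4
  2 -< 26
  4 -< 52
  13 -< 26
  26 -< 52
Total: 7


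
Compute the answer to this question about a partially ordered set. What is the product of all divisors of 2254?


Divisors of 2254: [1, 2, 7, 14, 23, 46, 49, 98, 161, 322, 1127, 2254]
Product = n^(d(n)/2) = 2254^(12/2)
Product = 131136464365078828096


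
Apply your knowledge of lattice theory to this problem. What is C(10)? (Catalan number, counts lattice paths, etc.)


C(n) = C(2n, n) / (n+1).
C(20, 10) = 184756
C(10) = 184756 / 11 = 16796


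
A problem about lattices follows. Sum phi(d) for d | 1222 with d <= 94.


Divisors of 1222 up to 94: [1, 2, 13, 26, 47, 94]
phi values: [1, 1, 12, 12, 46, 46]
Sum = 118


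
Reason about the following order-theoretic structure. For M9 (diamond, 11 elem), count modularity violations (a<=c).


Modular law: if a <= c then a v (b ^ c) = (a v b) ^ c.
Check all triples (a,b,c) with a <= c among 11 elements.
This lattice is modular (diamonds M_m and their chain-products are modular).
Total violating triples: 0


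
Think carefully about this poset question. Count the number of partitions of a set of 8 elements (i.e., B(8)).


B(n) = number of set partitions of an n-element set.
B(n) satisfies the recurrence: B(n+1) = sum_k C(n,k)*B(k).
B(8) = 4140


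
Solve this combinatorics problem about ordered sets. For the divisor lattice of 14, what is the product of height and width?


Height = length of longest chain minus 1; width = size of largest antichain.
A maximum chain: 1 | 7 | 14  (height 2).
A maximum antichain: {2, 7}  (width 2).
Product = 2 * 2 = 4


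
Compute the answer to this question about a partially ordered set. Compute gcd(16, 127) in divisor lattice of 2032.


In a divisor lattice, meet = gcd (greatest common divisor).
By Euclidean algorithm or factoring: gcd(16,127) = 1


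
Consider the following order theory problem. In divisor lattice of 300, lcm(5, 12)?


Join=lcm.
gcd(5,12)=1
lcm=60


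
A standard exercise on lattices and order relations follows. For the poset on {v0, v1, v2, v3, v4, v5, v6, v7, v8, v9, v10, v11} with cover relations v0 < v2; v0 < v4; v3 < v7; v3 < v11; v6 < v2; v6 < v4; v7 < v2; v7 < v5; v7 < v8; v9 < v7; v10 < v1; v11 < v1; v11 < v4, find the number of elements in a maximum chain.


A chain is a totally ordered subset; we count the number of elements in a maximum chain.
Compute, for each element x, the size of the longest chain ending at x:
  v0: 1
  v3: 1
  v6: 1
  v9: 1
  v10: 1
  v11: 2
  ...
A maximum chain: v3 < v11 < v1
Number of elements in the longest chain: 3


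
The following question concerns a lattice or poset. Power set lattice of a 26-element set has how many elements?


Power set = 2^n.
2^26 = 67108864


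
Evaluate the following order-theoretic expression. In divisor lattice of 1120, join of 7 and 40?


In a divisor lattice, join = lcm (least common multiple).
gcd(7,40) = 1
lcm(7,40) = 7*40/gcd = 280/1 = 280


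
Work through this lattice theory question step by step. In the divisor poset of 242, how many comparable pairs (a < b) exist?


A comparable pair {a,b} has a < b or b < a in the order.
Count unordered pairs where one element is strictly below the other.
Examples: {1,2}, {1,11}, {1,22}, {1,121}, ...
Total comparable pairs: 12


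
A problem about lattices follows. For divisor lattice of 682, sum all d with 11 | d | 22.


Interval [11,22] in divisors of 682: [11, 22]
Sum = 33


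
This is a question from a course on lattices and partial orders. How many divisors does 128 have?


Divisors of 128: [1, 2, 4, 8, 16, 32, 64, 128]
Count: 8


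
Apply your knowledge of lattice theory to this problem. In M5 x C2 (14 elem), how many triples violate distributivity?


Distributive law: a ^ (b v c) = (a ^ b) v (a ^ c).
Check all 14^3 = 2744 ordered triples (a,b,c).
  e.g. a=(a1,0), b=(a2,0), c=(a3,0): lhs=(a1,0) != rhs=(0,0)
  e.g. a=(a1,0), b=(a2,0), c=(a3,1): lhs=(a1,0) != rhs=(0,0)
Total violating triples: 480


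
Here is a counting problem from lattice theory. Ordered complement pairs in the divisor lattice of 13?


Complement pair (a,b): a meet b = bottom, a join b = top.
Here: gcd(a,b)=1 and lcm(a,b)=13, i.e. a*b=13 with a,b coprime.
Pairs found: (1,13), (13,1)
Total ordered pairs: 2


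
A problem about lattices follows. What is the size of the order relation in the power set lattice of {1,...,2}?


The order relation is {(a,b) : a <= b}, reflexive so it includes (a,a).
Examples: ({},{}), ({},{1,2}), ({},{1}), ({},{2}), ({1,2},{1,2}), ...
Total ordered pairs: 9


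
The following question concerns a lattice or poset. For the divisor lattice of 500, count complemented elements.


An element a is complemented if some b has a meet b = bottom, a join b = top.
a is complemented iff gcd(a, n/a)=1, i.e. a is a unitary divisor of 500.
Complemented elements: 1, 4, 125, 500
Count: 4


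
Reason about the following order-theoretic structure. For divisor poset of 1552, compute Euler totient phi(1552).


phi(n) = n * prod_{p|n} (1 - 1/p).
Prime divisors of 1552: [2, 97]
phi(1552) = 1552 * (1 - 1/2) * (1 - 1/97)
phi(1552) = 768


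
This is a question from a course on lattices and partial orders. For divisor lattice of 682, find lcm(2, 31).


In a divisor lattice, join = lcm (least common multiple).
Compute lcm iteratively: start with first element, then lcm(current, next).
Elements: [2, 31]
lcm(2,31) = 62
Final lcm = 62


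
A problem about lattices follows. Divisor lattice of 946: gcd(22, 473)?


Meet=gcd.
gcd(22,473)=11


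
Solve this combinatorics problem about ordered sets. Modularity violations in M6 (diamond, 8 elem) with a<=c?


Modular law: if a <= c then a v (b ^ c) = (a v b) ^ c.
Check all triples (a,b,c) with a <= c among 8 elements.
This lattice is modular (diamonds M_m and their chain-products are modular).
Total violating triples: 0


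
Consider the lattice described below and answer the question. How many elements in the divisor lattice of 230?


Divisors of 230: [1, 2, 5, 10, 23, 46, 115, 230]
Count: 8


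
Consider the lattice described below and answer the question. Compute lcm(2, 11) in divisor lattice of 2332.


In a divisor lattice, join = lcm (least common multiple).
gcd(2,11) = 1
lcm(2,11) = 2*11/gcd = 22/1 = 22


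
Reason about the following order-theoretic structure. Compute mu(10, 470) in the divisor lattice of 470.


In a divisor lattice, mu(a,b) = mu(b/a) where mu is the classical Mobius function.
b/a = 470/10 = 47
Prime factorization of 47: primes [47]
47 is squarefree with 1 prime factor(s), so mu(47) = (-1)^1 = -1


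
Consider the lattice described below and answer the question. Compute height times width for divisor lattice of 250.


Height = length of longest chain minus 1; width = size of largest antichain.
A maximum chain: 1 | 5 | 25 | 125 | 250  (height 4).
A maximum antichain: {2, 5}  (width 2).
Product = 4 * 2 = 8


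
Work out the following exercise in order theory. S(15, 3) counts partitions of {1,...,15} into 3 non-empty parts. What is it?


S(n,k) = k*S(n-1,k) + S(n-1,k-1).
S(14,3) = 788970, S(14,2) = 8191
S(15,3) = 3*788970 + 8191 = 2366910 + 8191
S(15,3) = 2375101


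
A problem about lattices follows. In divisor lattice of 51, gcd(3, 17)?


Meet=gcd.
gcd(3,17)=1


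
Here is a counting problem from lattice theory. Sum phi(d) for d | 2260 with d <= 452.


Divisors of 2260 up to 452: [1, 2, 4, 5, 10, 20, 113, 226, 452]
phi values: [1, 1, 2, 4, 4, 8, 112, 112, 224]
Sum = 468


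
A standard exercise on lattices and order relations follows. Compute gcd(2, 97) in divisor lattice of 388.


In a divisor lattice, meet = gcd (greatest common divisor).
By Euclidean algorithm or factoring: gcd(2,97) = 1


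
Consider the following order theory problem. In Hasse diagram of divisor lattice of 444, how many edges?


A cover relation a -< b holds when a < b with no c strictly between.
Cover relations:
  1 -< 2
  1 -< 3
  1 -< 37
  2 -< 4
  2 -< 6
  2 -< 74
  3 -< 6
  3 -< 111
  ...12 more
Total: 20


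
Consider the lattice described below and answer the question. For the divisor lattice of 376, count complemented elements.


An element a is complemented if some b has a meet b = bottom, a join b = top.
a is complemented iff gcd(a, n/a)=1, i.e. a is a unitary divisor of 376.
Complemented elements: 1, 8, 47, 376
Count: 4


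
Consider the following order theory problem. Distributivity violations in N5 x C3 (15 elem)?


Distributive law: a ^ (b v c) = (a ^ b) v (a ^ c).
Check all 15^3 = 3375 ordered triples (a,b,c).
  e.g. a=(b,0), b=(a,0), c=(c,0): lhs=(b,0) != rhs=(a,0)
  e.g. a=(b,0), b=(a,0), c=(c,1): lhs=(b,0) != rhs=(a,0)
Total violating triples: 54


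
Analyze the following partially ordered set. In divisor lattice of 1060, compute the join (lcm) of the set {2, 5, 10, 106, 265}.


In a divisor lattice, join = lcm (least common multiple).
Compute lcm iteratively: start with first element, then lcm(current, next).
Elements: [2, 5, 10, 106, 265]
lcm(2,5) = 10
lcm(10,10) = 10
lcm(10,106) = 530
lcm(530,265) = 530
Final lcm = 530


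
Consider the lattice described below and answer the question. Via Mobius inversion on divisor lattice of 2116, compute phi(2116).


phi(n) = n * prod_{p|n} (1 - 1/p).
Prime divisors of 2116: [2, 23]
phi(2116) = 2116 * (1 - 1/2) * (1 - 1/23)
phi(2116) = 1012


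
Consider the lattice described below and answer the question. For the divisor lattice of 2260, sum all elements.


sigma(n) = sum of divisors.
Divisors of 2260: [1, 2, 4, 5, 10, 20, 113, 226, 452, 565, 1130, 2260]
Sum = 4788


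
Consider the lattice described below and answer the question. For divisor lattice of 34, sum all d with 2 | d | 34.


Interval [2,34] in divisors of 34: [2, 34]
Sum = 36


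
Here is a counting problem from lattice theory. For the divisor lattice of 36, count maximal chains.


A maximal chain goes from the minimum element to a maximal element via cover relations.
Counting all min-to-max paths in the cover graph.
Total maximal chains: 6


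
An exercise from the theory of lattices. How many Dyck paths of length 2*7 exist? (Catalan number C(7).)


C(n) = C(2n, n) / (n+1).
C(14, 7) = 3432
C(7) = 3432 / 8 = 429


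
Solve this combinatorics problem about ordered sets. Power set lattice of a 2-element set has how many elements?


Power set = 2^n.
2^2 = 4


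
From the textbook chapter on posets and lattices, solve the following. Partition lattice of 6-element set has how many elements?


B(n) = number of set partitions of an n-element set.
B(n) satisfies the recurrence: B(n+1) = sum_k C(n,k)*B(k).
B(6) = 203


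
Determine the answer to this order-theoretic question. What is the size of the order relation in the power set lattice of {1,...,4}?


The order relation is {(a,b) : a <= b}, reflexive so it includes (a,a).
Examples: ({},{}), ({},{1,2}), ({},{1,2,3}), ({},{1,2,3,4}), ({},{1,2,4}), ...
Total ordered pairs: 81


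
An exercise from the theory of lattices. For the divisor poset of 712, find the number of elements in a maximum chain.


A chain is a totally ordered subset; we count the number of elements in a maximum chain.
Compute, for each element x, the size of the longest chain ending at x:
  1: 1
  2: 2
  89: 2
  4: 3
  8: 4
  178: 3
  ...
A maximum chain: 1 < 2 < 4 < 8 < 712
Number of elements in the longest chain: 5


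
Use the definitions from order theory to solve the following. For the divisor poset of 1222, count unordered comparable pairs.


A comparable pair {a,b} has a < b or b < a in the order.
Count unordered pairs where one element is strictly below the other.
Examples: {1,2}, {1,13}, {1,26}, {1,47}, ...
Total comparable pairs: 19


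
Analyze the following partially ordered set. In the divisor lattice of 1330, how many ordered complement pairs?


Complement pair (a,b): a meet b = bottom, a join b = top.
Here: gcd(a,b)=1 and lcm(a,b)=1330, i.e. a*b=1330 with a,b coprime.
Pairs found: (1,1330), (2,665), (5,266), (7,190), ... (12 more)
Total ordered pairs: 16


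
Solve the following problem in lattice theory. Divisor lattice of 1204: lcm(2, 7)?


Join=lcm.
gcd(2,7)=1
lcm=14


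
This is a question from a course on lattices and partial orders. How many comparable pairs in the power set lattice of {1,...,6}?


A comparable pair {a,b} has a < b or b < a in the order.
Count unordered pairs where one element is strictly below the other.
Examples: {{},{1}}, {{},{2}}, {{},{3}}, {{},{4}}, ...
Total comparable pairs: 665


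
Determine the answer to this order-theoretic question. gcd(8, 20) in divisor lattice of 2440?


Meet=gcd.
gcd(8,20)=4


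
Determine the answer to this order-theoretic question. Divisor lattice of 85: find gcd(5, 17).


In a divisor lattice, meet = gcd (greatest common divisor).
By Euclidean algorithm or factoring: gcd(5,17) = 1


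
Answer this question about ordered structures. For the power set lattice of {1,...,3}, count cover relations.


A cover relation a -< b holds when a < b with no c strictly between.
Cover relations:
  {} -< {1}
  {} -< {2}
  {} -< {3}
  {1} -< {1,2}
  {1} -< {1,3}
  {2} -< {1,2}
  {2} -< {2,3}
  {3} -< {1,3}
  ...4 more
Total: 12


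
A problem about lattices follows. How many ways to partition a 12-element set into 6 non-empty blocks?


S(n,k) = k*S(n-1,k) + S(n-1,k-1).
S(11,6) = 179487, S(11,5) = 246730
S(12,6) = 6*179487 + 246730 = 1076922 + 246730
S(12,6) = 1323652


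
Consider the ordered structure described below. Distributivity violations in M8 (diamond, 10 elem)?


Distributive law: a ^ (b v c) = (a ^ b) v (a ^ c).
Check all 10^3 = 1000 ordered triples (a,b,c).
  e.g. a=a1, b=a2, c=a3: lhs=a1 != rhs=0
  e.g. a=a1, b=a2, c=a4: lhs=a1 != rhs=0
Total violating triples: 336


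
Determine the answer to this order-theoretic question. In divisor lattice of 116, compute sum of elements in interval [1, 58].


Interval [1,58] in divisors of 116: [1, 2, 29, 58]
Sum = 90


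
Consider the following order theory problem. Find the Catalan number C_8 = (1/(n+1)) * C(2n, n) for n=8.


C(n) = C(2n, n) / (n+1).
C(16, 8) = 12870
C(8) = 12870 / 9 = 1430


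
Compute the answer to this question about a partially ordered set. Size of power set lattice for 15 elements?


Power set = 2^n.
2^15 = 32768


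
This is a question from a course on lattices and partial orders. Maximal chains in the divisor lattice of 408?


A maximal chain goes from the minimum element to a maximal element via cover relations.
Counting all min-to-max paths in the cover graph.
Total maximal chains: 20


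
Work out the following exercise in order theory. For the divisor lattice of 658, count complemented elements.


An element a is complemented if some b has a meet b = bottom, a join b = top.
a is complemented iff gcd(a, n/a)=1, i.e. a is a unitary divisor of 658.
Complemented elements: 1, 2, 7, 14, 47, 94, ... (2 more)
Count: 8


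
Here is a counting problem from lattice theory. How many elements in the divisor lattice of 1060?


Divisors of 1060: [1, 2, 4, 5, 10, 20, 53, 106, 212, 265, 530, 1060]
Count: 12


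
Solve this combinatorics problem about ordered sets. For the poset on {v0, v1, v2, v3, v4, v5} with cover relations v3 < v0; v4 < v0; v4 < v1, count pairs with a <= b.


The order relation is {(a,b) : a <= b}, reflexive so it includes (a,a).
Examples: (v0,v0), (v1,v1), (v2,v2), (v3,v0), (v3,v3), ...
Total ordered pairs: 9


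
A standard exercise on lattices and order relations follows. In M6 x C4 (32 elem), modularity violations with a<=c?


Modular law: if a <= c then a v (b ^ c) = (a v b) ^ c.
Check all triples (a,b,c) with a <= c among 32 elements.
This lattice is modular (diamonds M_m and their chain-products are modular).
Total violating triples: 0


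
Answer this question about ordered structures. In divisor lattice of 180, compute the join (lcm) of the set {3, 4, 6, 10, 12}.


In a divisor lattice, join = lcm (least common multiple).
Compute lcm iteratively: start with first element, then lcm(current, next).
Elements: [3, 4, 6, 10, 12]
lcm(3,4) = 12
lcm(12,6) = 12
lcm(12,10) = 60
lcm(60,12) = 60
Final lcm = 60


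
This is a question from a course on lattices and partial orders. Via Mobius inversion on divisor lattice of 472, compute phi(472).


phi(n) = n * prod_{p|n} (1 - 1/p).
Prime divisors of 472: [2, 59]
phi(472) = 472 * (1 - 1/2) * (1 - 1/59)
phi(472) = 232


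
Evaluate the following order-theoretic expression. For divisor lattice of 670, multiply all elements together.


Divisors of 670: [1, 2, 5, 10, 67, 134, 335, 670]
Product = n^(d(n)/2) = 670^(8/2)
Product = 201511210000


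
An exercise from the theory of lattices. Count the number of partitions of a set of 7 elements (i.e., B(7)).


B(n) = number of set partitions of an n-element set.
B(n) satisfies the recurrence: B(n+1) = sum_k C(n,k)*B(k).
B(7) = 877


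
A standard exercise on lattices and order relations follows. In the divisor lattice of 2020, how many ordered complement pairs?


Complement pair (a,b): a meet b = bottom, a join b = top.
Here: gcd(a,b)=1 and lcm(a,b)=2020, i.e. a*b=2020 with a,b coprime.
Pairs found: (1,2020), (4,505), (5,404), (20,101), ... (4 more)
Total ordered pairs: 8


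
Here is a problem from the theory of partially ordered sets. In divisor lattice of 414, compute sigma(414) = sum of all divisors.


sigma(n) = sum of divisors.
Divisors of 414: [1, 2, 3, 6, 9, 18, 23, 46, 69, 138, 207, 414]
Sum = 936


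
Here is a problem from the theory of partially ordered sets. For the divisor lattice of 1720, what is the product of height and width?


Height = length of longest chain minus 1; width = size of largest antichain.
A maximum chain: 1 | 43 | 215 | 430 | 860 | 1720  (height 5).
A maximum antichain: {4, 10, 86, 215}  (width 4).
Product = 5 * 4 = 20


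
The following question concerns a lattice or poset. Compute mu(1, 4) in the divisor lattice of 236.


In a divisor lattice, mu(a,b) = mu(b/a) where mu is the classical Mobius function.
b/a = 4/1 = 4
Prime factorization of 4: primes [2]
4 is not squarefree, so mu(4) = 0


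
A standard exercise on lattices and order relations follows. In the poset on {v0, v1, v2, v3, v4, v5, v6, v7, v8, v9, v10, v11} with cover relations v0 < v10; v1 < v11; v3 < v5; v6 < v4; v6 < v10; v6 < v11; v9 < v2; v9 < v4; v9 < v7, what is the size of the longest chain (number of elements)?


A chain is a totally ordered subset; we count the number of elements in a maximum chain.
Compute, for each element x, the size of the longest chain ending at x:
  v0: 1
  v1: 1
  v3: 1
  v6: 1
  v8: 1
  v9: 1
  ...
A maximum chain: v9 < v2
Number of elements in the longest chain: 2


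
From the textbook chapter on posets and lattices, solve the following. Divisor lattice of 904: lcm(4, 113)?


Join=lcm.
gcd(4,113)=1
lcm=452


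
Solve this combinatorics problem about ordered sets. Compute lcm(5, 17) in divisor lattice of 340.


In a divisor lattice, join = lcm (least common multiple).
gcd(5,17) = 1
lcm(5,17) = 5*17/gcd = 85/1 = 85


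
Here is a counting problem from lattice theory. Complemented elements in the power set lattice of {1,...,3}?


An element a is complemented if some b has a meet b = bottom, a join b = top.
every subset A has complement S\A, so all elements are complemented.
Complemented elements: {}, {1}, {2}, {3}, {1,2}, {1,3}, ... (2 more)
Count: 8


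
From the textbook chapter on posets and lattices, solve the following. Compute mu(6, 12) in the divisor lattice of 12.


In a divisor lattice, mu(a,b) = mu(b/a) where mu is the classical Mobius function.
b/a = 12/6 = 2
Prime factorization of 2: primes [2]
2 is squarefree with 1 prime factor(s), so mu(2) = (-1)^1 = -1


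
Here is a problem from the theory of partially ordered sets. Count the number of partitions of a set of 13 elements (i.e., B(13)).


B(n) = number of set partitions of an n-element set.
B(n) satisfies the recurrence: B(n+1) = sum_k C(n,k)*B(k).
B(13) = 27644437


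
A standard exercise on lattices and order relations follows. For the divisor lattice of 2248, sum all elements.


sigma(n) = sum of divisors.
Divisors of 2248: [1, 2, 4, 8, 281, 562, 1124, 2248]
Sum = 4230


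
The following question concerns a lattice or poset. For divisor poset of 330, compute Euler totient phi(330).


phi(n) = n * prod_{p|n} (1 - 1/p).
Prime divisors of 330: [2, 3, 5, 11]
phi(330) = 330 * (1 - 1/2) * (1 - 1/3) * (1 - 1/5) * (1 - 1/11)
phi(330) = 80


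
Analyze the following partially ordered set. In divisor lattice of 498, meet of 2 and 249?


In a divisor lattice, meet = gcd (greatest common divisor).
By Euclidean algorithm or factoring: gcd(2,249) = 1


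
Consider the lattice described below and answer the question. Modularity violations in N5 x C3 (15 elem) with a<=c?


Modular law: if a <= c then a v (b ^ c) = (a v b) ^ c.
Check all triples (a,b,c) with a <= c among 15 elements.
  e.g. a=(a,0), b=(c,0), c=(b,0): lhs=(a,0) != rhs=(b,0)
  e.g. a=(a,0), b=(c,1), c=(b,0): lhs=(a,0) != rhs=(b,0)
Total violating triples: 18


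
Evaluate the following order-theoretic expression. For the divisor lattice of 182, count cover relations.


A cover relation a -< b holds when a < b with no c strictly between.
Cover relations:
  1 -< 2
  1 -< 7
  1 -< 13
  2 -< 14
  2 -< 26
  7 -< 14
  7 -< 91
  13 -< 26
  ...4 more
Total: 12


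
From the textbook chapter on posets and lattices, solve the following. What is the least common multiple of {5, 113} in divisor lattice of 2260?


In a divisor lattice, join = lcm (least common multiple).
Compute lcm iteratively: start with first element, then lcm(current, next).
Elements: [5, 113]
lcm(5,113) = 565
Final lcm = 565


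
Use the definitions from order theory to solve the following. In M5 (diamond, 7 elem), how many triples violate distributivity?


Distributive law: a ^ (b v c) = (a ^ b) v (a ^ c).
Check all 7^3 = 343 ordered triples (a,b,c).
  e.g. a=a1, b=a2, c=a3: lhs=a1 != rhs=0
  e.g. a=a1, b=a2, c=a4: lhs=a1 != rhs=0
Total violating triples: 60


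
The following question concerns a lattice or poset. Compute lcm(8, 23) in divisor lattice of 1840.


In a divisor lattice, join = lcm (least common multiple).
gcd(8,23) = 1
lcm(8,23) = 8*23/gcd = 184/1 = 184


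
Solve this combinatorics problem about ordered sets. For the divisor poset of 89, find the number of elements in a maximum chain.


A chain is a totally ordered subset; we count the number of elements in a maximum chain.
Compute, for each element x, the size of the longest chain ending at x:
  1: 1
  89: 2
A maximum chain: 1 < 89
Number of elements in the longest chain: 2


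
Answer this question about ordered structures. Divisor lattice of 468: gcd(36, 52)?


Meet=gcd.
gcd(36,52)=4


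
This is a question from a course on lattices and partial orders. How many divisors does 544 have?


Divisors of 544: [1, 2, 4, 8, 16, 17, 32, 34, 68, 136, 272, 544]
Count: 12


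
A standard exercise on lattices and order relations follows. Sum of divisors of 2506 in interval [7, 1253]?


Interval [7,1253] in divisors of 2506: [7, 1253]
Sum = 1260


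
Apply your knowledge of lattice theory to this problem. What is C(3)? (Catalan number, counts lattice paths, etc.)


C(n) = C(2n, n) / (n+1).
C(6, 3) = 20
C(3) = 20 / 4 = 5


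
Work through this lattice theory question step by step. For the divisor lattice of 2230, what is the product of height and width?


Height = length of longest chain minus 1; width = size of largest antichain.
A maximum chain: 1 | 223 | 1115 | 2230  (height 3).
A maximum antichain: {2, 5, 223}  (width 3).
Product = 3 * 3 = 9


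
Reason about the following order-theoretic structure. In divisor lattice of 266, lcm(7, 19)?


Join=lcm.
gcd(7,19)=1
lcm=133


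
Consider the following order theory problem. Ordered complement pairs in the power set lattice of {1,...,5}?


Complement pair (a,b): a meet b = bottom, a join b = top.
Here: A intersect B = {} and A union B = {1,...,5}.
Pairs found: ({},{1,2,3,4,5}), ({1},{2,3,4,5}), ({2},{1,3,4,5}), ({3},{1,2,4,5}), ... (28 more)
Total ordered pairs: 32


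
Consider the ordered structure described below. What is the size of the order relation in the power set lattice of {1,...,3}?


The order relation is {(a,b) : a <= b}, reflexive so it includes (a,a).
Examples: ({},{}), ({},{1,2}), ({},{1,2,3}), ({},{1,3}), ({},{1}), ...
Total ordered pairs: 27


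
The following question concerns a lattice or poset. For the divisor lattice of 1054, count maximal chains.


A maximal chain goes from the minimum element to a maximal element via cover relations.
Counting all min-to-max paths in the cover graph.
Total maximal chains: 6


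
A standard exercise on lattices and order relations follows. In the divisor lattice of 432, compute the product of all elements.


Divisors of 432: [1, 2, 3, 4, 6, 8, 9, 12, 16, 18, 24, 27, 36, 48, 54, 72, 108, 144, 216, 432]
Product = n^(d(n)/2) = 432^(20/2)
Product = 226379693794030958489370624


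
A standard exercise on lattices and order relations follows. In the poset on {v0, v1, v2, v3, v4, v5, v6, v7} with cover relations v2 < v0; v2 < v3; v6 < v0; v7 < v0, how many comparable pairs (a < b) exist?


A comparable pair {a,b} has a < b or b < a in the order.
Count unordered pairs where one element is strictly below the other.
Examples: {v0,v2}, {v0,v6}, {v0,v7}, {v2,v3}
Total comparable pairs: 4


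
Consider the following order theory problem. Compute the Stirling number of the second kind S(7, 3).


S(n,k) = k*S(n-1,k) + S(n-1,k-1).
S(6,3) = 90, S(6,2) = 31
S(7,3) = 3*90 + 31 = 270 + 31
S(7,3) = 301


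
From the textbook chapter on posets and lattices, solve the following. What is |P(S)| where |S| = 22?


Power set = 2^n.
2^22 = 4194304


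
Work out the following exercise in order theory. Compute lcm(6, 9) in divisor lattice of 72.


In a divisor lattice, join = lcm (least common multiple).
gcd(6,9) = 3
lcm(6,9) = 6*9/gcd = 54/3 = 18


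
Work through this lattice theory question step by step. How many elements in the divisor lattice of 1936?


Divisors of 1936: [1, 2, 4, 8, 11, 16, 22, 44, 88, 121, 176, 242, 484, 968, 1936]
Count: 15


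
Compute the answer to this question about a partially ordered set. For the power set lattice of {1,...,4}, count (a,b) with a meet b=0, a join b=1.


Complement pair (a,b): a meet b = bottom, a join b = top.
Here: A intersect B = {} and A union B = {1,...,4}.
Pairs found: ({},{1,2,3,4}), ({1},{2,3,4}), ({2},{1,3,4}), ({3},{1,2,4}), ... (12 more)
Total ordered pairs: 16


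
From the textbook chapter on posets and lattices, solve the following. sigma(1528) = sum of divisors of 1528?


sigma(n) = sum of divisors.
Divisors of 1528: [1, 2, 4, 8, 191, 382, 764, 1528]
Sum = 2880


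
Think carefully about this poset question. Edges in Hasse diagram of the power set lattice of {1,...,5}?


A cover relation a -< b holds when a < b with no c strictly between.
Cover relations:
  {} -< {1}
  {} -< {2}
  {} -< {3}
  {} -< {4}
  {} -< {5}
  {1} -< {1,2}
  {1} -< {1,3}
  {1} -< {1,4}
  ...72 more
Total: 80


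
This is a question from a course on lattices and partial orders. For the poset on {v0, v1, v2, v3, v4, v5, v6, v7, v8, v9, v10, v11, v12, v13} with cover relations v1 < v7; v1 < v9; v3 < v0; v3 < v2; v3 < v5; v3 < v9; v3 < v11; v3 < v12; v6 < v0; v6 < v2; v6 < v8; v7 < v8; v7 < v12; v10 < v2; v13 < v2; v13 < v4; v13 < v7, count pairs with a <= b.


The order relation is {(a,b) : a <= b}, reflexive so it includes (a,a).
Examples: (v0,v0), (v1,v1), (v1,v12), (v1,v7), (v1,v8), ...
Total ordered pairs: 35


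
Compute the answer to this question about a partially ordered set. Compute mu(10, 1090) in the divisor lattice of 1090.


In a divisor lattice, mu(a,b) = mu(b/a) where mu is the classical Mobius function.
b/a = 1090/10 = 109
Prime factorization of 109: primes [109]
109 is squarefree with 1 prime factor(s), so mu(109) = (-1)^1 = -1


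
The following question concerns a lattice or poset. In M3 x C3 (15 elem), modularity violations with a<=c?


Modular law: if a <= c then a v (b ^ c) = (a v b) ^ c.
Check all triples (a,b,c) with a <= c among 15 elements.
This lattice is modular (diamonds M_m and their chain-products are modular).
Total violating triples: 0


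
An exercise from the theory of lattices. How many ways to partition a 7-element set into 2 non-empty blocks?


S(n,k) = k*S(n-1,k) + S(n-1,k-1).
S(6,2) = 31, S(6,1) = 1
S(7,2) = 2*31 + 1 = 62 + 1
S(7,2) = 63


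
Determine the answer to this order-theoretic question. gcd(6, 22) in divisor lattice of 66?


Meet=gcd.
gcd(6,22)=2


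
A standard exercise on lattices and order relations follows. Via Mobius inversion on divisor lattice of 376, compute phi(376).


phi(n) = n * prod_{p|n} (1 - 1/p).
Prime divisors of 376: [2, 47]
phi(376) = 376 * (1 - 1/2) * (1 - 1/47)
phi(376) = 184


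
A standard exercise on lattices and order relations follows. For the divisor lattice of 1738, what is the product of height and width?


Height = length of longest chain minus 1; width = size of largest antichain.
A maximum chain: 1 | 79 | 869 | 1738  (height 3).
A maximum antichain: {2, 11, 79}  (width 3).
Product = 3 * 3 = 9


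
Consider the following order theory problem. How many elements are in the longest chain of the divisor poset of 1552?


A chain is a totally ordered subset; we count the number of elements in a maximum chain.
Compute, for each element x, the size of the longest chain ending at x:
  1: 1
  2: 2
  97: 2
  4: 3
  8: 4
  194: 3
  ...
A maximum chain: 1 < 2 < 4 < 8 < 16 < 1552
Number of elements in the longest chain: 6


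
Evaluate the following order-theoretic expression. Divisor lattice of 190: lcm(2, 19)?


Join=lcm.
gcd(2,19)=1
lcm=38


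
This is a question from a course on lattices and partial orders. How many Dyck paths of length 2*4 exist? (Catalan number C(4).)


C(n) = C(2n, n) / (n+1).
C(8, 4) = 70
C(4) = 70 / 5 = 14


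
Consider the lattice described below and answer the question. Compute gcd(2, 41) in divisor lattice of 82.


In a divisor lattice, meet = gcd (greatest common divisor).
By Euclidean algorithm or factoring: gcd(2,41) = 1


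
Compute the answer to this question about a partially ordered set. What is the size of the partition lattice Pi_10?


B(n) = number of set partitions of an n-element set.
B(n) satisfies the recurrence: B(n+1) = sum_k C(n,k)*B(k).
B(10) = 115975


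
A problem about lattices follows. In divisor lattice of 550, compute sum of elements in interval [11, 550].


Interval [11,550] in divisors of 550: [11, 22, 55, 110, 275, 550]
Sum = 1023


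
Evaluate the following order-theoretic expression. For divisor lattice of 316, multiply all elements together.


Divisors of 316: [1, 2, 4, 79, 158, 316]
Product = n^(d(n)/2) = 316^(6/2)
Product = 31554496


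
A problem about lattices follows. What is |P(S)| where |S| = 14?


Power set = 2^n.
2^14 = 16384


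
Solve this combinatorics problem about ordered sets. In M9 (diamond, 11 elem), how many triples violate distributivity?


Distributive law: a ^ (b v c) = (a ^ b) v (a ^ c).
Check all 11^3 = 1331 ordered triples (a,b,c).
  e.g. a=a1, b=a2, c=a3: lhs=a1 != rhs=0
  e.g. a=a1, b=a2, c=a4: lhs=a1 != rhs=0
Total violating triples: 504


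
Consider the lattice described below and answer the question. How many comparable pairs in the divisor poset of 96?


A comparable pair {a,b} has a < b or b < a in the order.
Count unordered pairs where one element is strictly below the other.
Examples: {1,2}, {1,3}, {1,4}, {1,6}, ...
Total comparable pairs: 51


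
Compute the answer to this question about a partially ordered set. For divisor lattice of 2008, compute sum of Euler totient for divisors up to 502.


Divisors of 2008 up to 502: [1, 2, 4, 8, 251, 502]
phi values: [1, 1, 2, 4, 250, 250]
Sum = 508


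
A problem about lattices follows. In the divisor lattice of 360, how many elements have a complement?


An element a is complemented if some b has a meet b = bottom, a join b = top.
a is complemented iff gcd(a, n/a)=1, i.e. a is a unitary divisor of 360.
Complemented elements: 1, 5, 8, 9, 40, 45, ... (2 more)
Count: 8


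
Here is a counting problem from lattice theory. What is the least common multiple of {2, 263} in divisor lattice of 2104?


In a divisor lattice, join = lcm (least common multiple).
Compute lcm iteratively: start with first element, then lcm(current, next).
Elements: [2, 263]
lcm(2,263) = 526
Final lcm = 526


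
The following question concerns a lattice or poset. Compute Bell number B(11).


B(n) = number of set partitions of an n-element set.
B(n) satisfies the recurrence: B(n+1) = sum_k C(n,k)*B(k).
B(11) = 678570


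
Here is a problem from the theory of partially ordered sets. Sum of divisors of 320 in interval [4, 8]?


Interval [4,8] in divisors of 320: [4, 8]
Sum = 12


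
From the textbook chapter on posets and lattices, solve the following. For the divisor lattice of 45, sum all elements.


sigma(n) = sum of divisors.
Divisors of 45: [1, 3, 5, 9, 15, 45]
Sum = 78


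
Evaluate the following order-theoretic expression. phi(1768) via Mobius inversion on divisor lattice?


phi(n) = n * prod_{p|n} (1 - 1/p).
Prime divisors of 1768: [2, 13, 17]
phi(1768) = 1768 * (1 - 1/2) * (1 - 1/13) * (1 - 1/17)
phi(1768) = 768


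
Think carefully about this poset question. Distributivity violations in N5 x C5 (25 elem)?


Distributive law: a ^ (b v c) = (a ^ b) v (a ^ c).
Check all 25^3 = 15625 ordered triples (a,b,c).
  e.g. a=(b,0), b=(a,0), c=(c,0): lhs=(b,0) != rhs=(a,0)
  e.g. a=(b,0), b=(a,0), c=(c,1): lhs=(b,0) != rhs=(a,0)
Total violating triples: 250


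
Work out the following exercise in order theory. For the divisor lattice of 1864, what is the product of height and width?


Height = length of longest chain minus 1; width = size of largest antichain.
A maximum chain: 1 | 233 | 466 | 932 | 1864  (height 4).
A maximum antichain: {2, 233}  (width 2).
Product = 4 * 2 = 8
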